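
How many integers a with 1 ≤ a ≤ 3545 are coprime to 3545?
The number of a ∈ {1, ..., 3545} with gcd(a, 3545) = 1 is by definition Euler's totient φ(3545). φ is multiplicative, with φ(p^e) = p^e − p^(e−1). Factorise 3545 = 5 · 709. Then
  φ(3545) = (5 − 1) · (709 − 1) = 4 · 708 = 2832.
So there are 2832 such integers.

Final answer: 2832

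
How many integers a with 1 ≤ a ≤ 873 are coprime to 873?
The number of a ∈ {1, ..., 873} with gcd(a, 873) = 1 is by definition Euler's totient φ(873). φ is multiplicative, with φ(p^e) = p^e − p^(e−1). Factorise 873 = 3^2 · 97. Then
  φ(873) = (3^2 − 3^1) · (97 − 1) = 6 · 96 = 576.
So there are 576 such integers.

Final answer: 576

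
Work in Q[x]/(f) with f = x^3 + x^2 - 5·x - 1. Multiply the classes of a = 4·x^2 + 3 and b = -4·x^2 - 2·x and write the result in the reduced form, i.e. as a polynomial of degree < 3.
First multiply in Q[x] without reducing: a · b = -16·x^4 - 8·x^3 - 12·x^2 - 6·x. Now divide by f(x) = x^3 + x^2 - 5·x - 1, eliminating the leading term at each step:
  leading term -16·x^4: subtract (-16·x)·f(x) = -16·x^4 - 16·x^3 + 80·x^2 + 16·x, leaving 8·x^3 - 92·x^2 - 22·x
  leading term 8·x^3: subtract (8)·f(x) = 8·x^3 + 8·x^2 - 40·x - 8, leaving -100·x^2 + 18·x + 8
The degree is now < 3, so this is the remainder. Hence a · b ≡ -100·x^2 + 18·x + 8 in Q[x]/(f).

Final answer: a · b ≡ -100·x^2 + 18·x + 8 (mod f(x))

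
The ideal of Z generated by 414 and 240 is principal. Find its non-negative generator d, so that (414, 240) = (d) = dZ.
In the PID Z, (a, b) is generated by gcd(a, b). Compute gcd(414, 240) with the extended Euclidean algorithm, tracking rows (r, s, t) with s·414 + t·240 = r:
  row A: (414, 1, 0)   [1·414 + 0·240 = 414]
  row B: (240, 0, 1)   [0·414 + 1·240 = 240]
  414 = 1·240 + 174   → row C = row A − 1·row B = (174, 1, −1)   [check: 1·414 − 1·240 = 174]
  240 = 1·174 + 66   → row D = row B − 1·row C = (66, −1, 2)   [check: −1·414 + 2·240 = 66]
  174 = 2·66 + 42   → row E = row C − 2·row D = (42, 3, −5)   [check: 3·414 − 5·240 = 42]
  66 = 1·42 + 24   → row F = row D − 1·row E = (24, −4, 7)   [check: −4·414 + 7·240 = 24]
  42 = 1·24 + 18   → row G = row E − 1·row F = (18, 7, −12)   [check: 7·414 − 12·240 = 18]
  24 = 1·18 + 6   → row H = row F − 1·row G = (6, −11, 19)   [check: −11·414 + 19·240 = 6]
  18 = 3·6 + 0   → remainder 0, stop. gcd = 6 (last nonzero row H).
So gcd(414, 240) = 6, with Bézout identity −11·414 + 19·240 = 6. Containment (⊇): the Bézout identity exhibits 6 as an element of (414, 240), giving (6) ⊆ (414, 240). Containment (⊆): since 6 | 414 and 6 | 240 (414 = 6·69, 240 = 6·40), every Z-linear combination of 414 and 240 is divisible by 6, so (414, 240) ⊆ (6). Therefore (414, 240) = (6), d = 6.

Final answer: (414, 240) = (6); d = 6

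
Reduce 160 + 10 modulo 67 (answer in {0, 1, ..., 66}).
Reduce the summands first: 160 ≡ 26 (mod 67), so 160 + 10 ≡ 26 + 10 (mod 67). 26 + 10 = 36; 36 = 0·67 + 36, so (160 + 10) mod 67 = 36.

Final answer: 36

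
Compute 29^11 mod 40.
29

Use repeated squaring. Binary(11) = 1011. Walk through the bits of the exponent 11 left-to-right: at each bit after the leading one, square the running value, then multiply by 29 if the bit is 1 (always reducing mod 40):
  bit 1 = 1 (leading): start with 29.
  bit 2 = 0: square 29^2 = 841 ≡ 1 (mod 40).
  bit 3 = 1: square 1^2 = 1; bit is 1, so multiply 1·29 = 29 (mod 40).
  bit 4 = 1: square 29^2 = 841 ≡ 1; bit is 1, so multiply 1·29 = 29 (mod 40).
Final value: 29^11 ≡ 29 (mod 40).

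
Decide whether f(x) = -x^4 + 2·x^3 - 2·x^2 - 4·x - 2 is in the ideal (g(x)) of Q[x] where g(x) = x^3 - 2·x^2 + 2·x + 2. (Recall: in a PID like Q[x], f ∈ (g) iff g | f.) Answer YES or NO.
In Q[x] the ideal (g) consists of all multiples of g, so f ∈ (g) iff g | f, i.e. iff the remainder of f on division by g is 0. Divide f by g (g is monic, so eliminate the leading term of the running remainder at each step):
  leading term -x^4: subtract (-x)·g(x) = -x^4 + 2·x^3 - 2·x^2 - 2·x, leaving -2·x - 2
The remainder r(x) = -2·x - 2 ≠ 0 (and deg r < deg g), so g ∤ f, i.e. f ∉ (g).

Final answer: NO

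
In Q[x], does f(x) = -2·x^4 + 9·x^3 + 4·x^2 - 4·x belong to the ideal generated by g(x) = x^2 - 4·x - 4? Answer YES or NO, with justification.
YES

In Q[x] the ideal (g) consists of all multiples of g, so f ∈ (g) iff g | f, i.e. iff the remainder of f on division by g is 0. Divide f by g (g is monic, so eliminate the leading term of the running remainder at each step):
  leading term -2·x^4: subtract (-2·x^2)·g(x) = -2·x^4 + 8·x^3 + 8·x^2, leaving x^3 - 4·x^2 - 4·x
  leading term x^3: subtract (x)·g(x) = x^3 - 4·x^2 - 4·x, leaving 0
The remainder is 0, so f(x) = g(x) · h(x) with h(x) = -2·x^2 + x. Hence g | f, i.e. f ∈ (g).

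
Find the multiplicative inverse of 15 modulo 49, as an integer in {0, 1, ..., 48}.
15^(−1) ≡ 36 (mod 49)

Apply the extended Euclidean algorithm to (49, 15), tracking rows (r, s, t) with s·49 + t·15 = r. Each division r_prev = q·r_cur + r_new produces the new row as (previous row) − q·(current row):
  row A: (49, 1, 0)   [1·49 + 0·15 = 49]
  row B: (15, 0, 1)   [0·49 + 1·15 = 15]
  49 = 3·15 + 4   → row C = row A − 3·row B = (4, 1, −3)   [check: 1·49 − 3·15 = 4]
  15 = 3·4 + 3   → row D = row B − 3·row C = (3, −3, 10)   [check: −3·49 + 10·15 = 3]
  4 = 1·3 + 1   → row E = row C − 1·row D = (1, 4, −13)   [check: 4·49 − 13·15 = 1]
  3 = 3·1 + 0   → remainder 0, stop. gcd = 1 (last nonzero row E).
The gcd is 1, so 15 is invertible mod 49. The last nonzero row gives 4·49 − 13·15 = 1, so t = −13. So 15^(−1) ≡ −13 ≡ 36 (mod 49). Verify: 15 · 36 = 540 ≡ 1 (mod 49). ✓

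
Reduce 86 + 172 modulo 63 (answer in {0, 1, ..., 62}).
6

Reduce the summands first: 86 ≡ 23, 172 ≡ 46 (mod 63), so 86 + 172 ≡ 23 + 46 (mod 63). 23 + 46 = 69; 69 = 1·63 + 6, so (86 + 172) mod 63 = 6.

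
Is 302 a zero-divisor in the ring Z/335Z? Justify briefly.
gcd(302, 335) = 1, so 302 is a unit in Z/335Z (it has a multiplicative inverse). A unit cannot be a zero-divisor: if 302·b ≡ 0 then multiplying both sides by 302^(−1) gives b ≡ 0. So 302 is not a zero-divisor.

Final answer: NO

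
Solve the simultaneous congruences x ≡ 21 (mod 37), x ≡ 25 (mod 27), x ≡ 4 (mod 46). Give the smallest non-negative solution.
x ≡ 25810 (mod 45954); the representative in [0, 45954) is 25810

The moduli 37, 27, 46 are pairwise coprime, so by the CRT there is a unique solution mod 37·27·46 = 45954.
Solve by successive substitution. Start with x ≡ 21 (mod 37).
  Combine with x ≡ 25 (mod 27): write x = 21 + 37·t and require 21 + 37·t ≡ 25 (mod 27), i.e. 37·t ≡ 25 − 21 ≡ 4 (mod 27). Since 37^(−1) ≡ 19 (mod 27) (37 ≡ 10 (mod 27)), t ≡ 19·4 ≡ 22 (mod 27). So x ≡ 21 + 37·22 = 835 (mod 999).
  Combine with x ≡ 4 (mod 46): write x = 835 + 999·t and require 835 + 999·t ≡ 4 (mod 46), i.e. 999·t ≡ 4 − 835 ≡ 43 (mod 46). Since 999^(−1) ≡ 7 (mod 46) (999 ≡ 33 (mod 46)), t ≡ 7·43 ≡ 25 (mod 46). So x ≡ 835 + 999·25 = 25810 (mod 45954).
Unique solution in [0, 45954): x = 25810.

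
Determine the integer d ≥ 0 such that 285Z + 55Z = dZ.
(285, 55) = (5); d = 5

In the PID Z, (a, b) is generated by gcd(a, b). Compute gcd(285, 55) with the extended Euclidean algorithm, tracking rows (r, s, t) with s·285 + t·55 = r:
  row A: (285, 1, 0)   [1·285 + 0·55 = 285]
  row B: (55, 0, 1)   [0·285 + 1·55 = 55]
  285 = 5·55 + 10   → row C = row A − 5·row B = (10, 1, −5)   [check: 1·285 − 5·55 = 10]
  55 = 5·10 + 5   → row D = row B − 5·row C = (5, −5, 26)   [check: −5·285 + 26·55 = 5]
  10 = 2·5 + 0   → remainder 0, stop. gcd = 5 (last nonzero row D).
So gcd(285, 55) = 5, with Bézout identity −5·285 + 26·55 = 5. Containment (⊇): the Bézout identity exhibits 5 as an element of (285, 55), giving (5) ⊆ (285, 55). Containment (⊆): since 5 | 285 and 5 | 55 (285 = 5·57, 55 = 5·11), every Z-linear combination of 285 and 55 is divisible by 5, so (285, 55) ⊆ (5). Therefore (285, 55) = (5), d = 5.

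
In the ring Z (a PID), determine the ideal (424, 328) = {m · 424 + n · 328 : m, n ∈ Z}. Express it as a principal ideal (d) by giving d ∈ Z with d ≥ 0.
(424, 328) = (8); d = 8

In the PID Z, (a, b) is generated by gcd(a, b). Compute gcd(424, 328) with the extended Euclidean algorithm, tracking rows (r, s, t) with s·424 + t·328 = r:
  row A: (424, 1, 0)   [1·424 + 0·328 = 424]
  row B: (328, 0, 1)   [0·424 + 1·328 = 328]
  424 = 1·328 + 96   → row C = row A − 1·row B = (96, 1, −1)   [check: 1·424 − 1·328 = 96]
  328 = 3·96 + 40   → row D = row B − 3·row C = (40, −3, 4)   [check: −3·424 + 4·328 = 40]
  96 = 2·40 + 16   → row E = row C − 2·row D = (16, 7, −9)   [check: 7·424 − 9·328 = 16]
  40 = 2·16 + 8   → row F = row D − 2·row E = (8, −17, 22)   [check: −17·424 + 22·328 = 8]
  16 = 2·8 + 0   → remainder 0, stop. gcd = 8 (last nonzero row F).
So gcd(424, 328) = 8, with Bézout identity −17·424 + 22·328 = 8. Containment (⊇): the Bézout identity exhibits 8 as an element of (424, 328), giving (8) ⊆ (424, 328). Containment (⊆): since 8 | 424 and 8 | 328 (424 = 8·53, 328 = 8·41), every Z-linear combination of 424 and 328 is divisible by 8, so (424, 328) ⊆ (8). Therefore (424, 328) = (8), d = 8.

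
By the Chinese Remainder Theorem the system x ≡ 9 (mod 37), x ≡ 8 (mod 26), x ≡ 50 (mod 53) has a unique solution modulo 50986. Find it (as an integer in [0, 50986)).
The moduli 37, 26, 53 are pairwise coprime, so by the CRT there is a unique solution mod 37·26·53 = 50986.
Solve by successive substitution. Start with x ≡ 9 (mod 37).
  Combine with x ≡ 8 (mod 26): write x = 9 + 37·t and require 9 + 37·t ≡ 8 (mod 26), i.e. 37·t ≡ 8 − 9 ≡ 25 (mod 26). Since 37^(−1) ≡ 19 (mod 26) (37 ≡ 11 (mod 26)), t ≡ 19·25 ≡ 7 (mod 26). So x ≡ 9 + 37·7 = 268 (mod 962).
  Combine with x ≡ 50 (mod 53): write x = 268 + 962·t and require 268 + 962·t ≡ 50 (mod 53), i.e. 962·t ≡ 50 − 268 ≡ 47 (mod 53). Since 962^(−1) ≡ 20 (mod 53) (962 ≡ 8 (mod 53)), t ≡ 20·47 ≡ 39 (mod 53). So x ≡ 268 + 962·39 = 37786 (mod 50986).
Unique solution in [0, 50986): x = 37786.

Final answer: x ≡ 37786 (mod 50986); the representative in [0, 50986) is 37786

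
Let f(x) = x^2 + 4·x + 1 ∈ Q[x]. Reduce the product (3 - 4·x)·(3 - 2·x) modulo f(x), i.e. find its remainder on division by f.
a · b ≡ 1 - 50·x (mod f(x))

First multiply in Q[x] without reducing: a · b = 8·x^2 - 18·x + 9. Now divide by f(x) = x^2 + 4·x + 1, eliminating the leading term at each step:
  leading term 8·x^2: subtract (8)·f(x) = 8·x^2 + 32·x + 8, leaving 1 - 50·x
The degree is now < 2, so this is the remainder. Hence a · b ≡ 1 - 50·x in Q[x]/(f).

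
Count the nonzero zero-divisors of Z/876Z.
In Z/876Z each nonzero element is either a unit (gcd with 876 is 1) or a zero-divisor (gcd > 1). The number of units is φ(876): factorise 876 = 2^2 · 3 · 73, so φ(876) = (2^2 − 2^1) · (3 − 1) · (73 − 1) = 2 · 2 · 72 = 288. The nonzero elements number 876 − 1 = 875. Hence the nonzero zero-divisors number 875 − 288 = 587.

Final answer: Z/876Z has 587 nonzero zero-divisors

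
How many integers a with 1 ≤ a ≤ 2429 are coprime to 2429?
2076

The number of a ∈ {1, ..., 2429} with gcd(a, 2429) = 1 is by definition Euler's totient φ(2429). φ is multiplicative, with φ(p^e) = p^e − p^(e−1). Factorise 2429 = 7 · 347. Then
  φ(2429) = (7 − 1) · (347 − 1) = 6 · 346 = 2076.
So there are 2076 such integers.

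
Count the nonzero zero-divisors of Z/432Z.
Z/432Z has 287 nonzero zero-divisors

In Z/432Z each nonzero element is either a unit (gcd with 432 is 1) or a zero-divisor (gcd > 1). The number of units is φ(432): factorise 432 = 2^4 · 3^3, so φ(432) = (2^4 − 2^3) · (3^3 − 3^2) = 8 · 18 = 144. The nonzero elements number 432 − 1 = 431. Hence the nonzero zero-divisors number 431 − 144 = 287.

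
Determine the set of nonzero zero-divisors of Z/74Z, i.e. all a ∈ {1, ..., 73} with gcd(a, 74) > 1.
nonzero zero-divisors of Z/74Z = {2, 4, 6, 8, 10, 12, 14, 16, 18, 20, 22, 24, 26, 28, 30, 32, 34, 36, 37, 38, 40, 42, 44, 46, 48, 50, 52, 54, 56, 58, 60, 62, 64, 66, 68, 70, 72}

An element a ∈ Z/74Z (with a ≠ 0) is a zero-divisor iff gcd(a, 74) > 1 (because a is a unit precisely when gcd(a, n) = 1, and in Z/nZ every nonzero, non-unit element is a zero-divisor). Scan a = 1, ..., 73 and keep those with gcd(a, 74) > 1:
  gcd(2, 74) = 2, gcd(4, 74) = 2, gcd(6, 74) = 2, gcd(8, 74) = 2, gcd(10, 74) = 2, gcd(12, 74) = 2, gcd(14, 74) = 2, gcd(16, 74) = 2, gcd(18, 74) = 2, gcd(20, 74) = 2, gcd(22, 74) = 2, gcd(24, 74) = 2, gcd(26, 74) = 2, gcd(28, 74) = 2, gcd(30, 74) = 2, gcd(32, 74) = 2, gcd(34, 74) = 2, gcd(36, 74) = 2, gcd(37, 74) = 37, gcd(38, 74) = 2, gcd(40, 74) = 2, gcd(42, 74) = 2, gcd(44, 74) = 2, gcd(46, 74) = 2, gcd(48, 74) = 2, gcd(50, 74) = 2, gcd(52, 74) = 2, gcd(54, 74) = 2, gcd(56, 74) = 2, gcd(58, 74) = 2, gcd(60, 74) = 2, gcd(62, 74) = 2, gcd(64, 74) = 2, gcd(66, 74) = 2, gcd(68, 74) = 2, gcd(70, 74) = 2, gcd(72, 74) = 2.
All other a ∈ {1, ..., 73} have gcd(a, 74) = 1 and are units. So the nonzero zero-divisors are exactly the 37 values of a appearing in this scan.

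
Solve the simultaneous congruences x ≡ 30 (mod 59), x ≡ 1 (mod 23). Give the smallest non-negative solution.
The moduli 59, 23 are pairwise coprime, so by the CRT there is a unique solution mod 59·23 = 1357.
Solve by successive substitution. Start with x ≡ 30 (mod 59).
  Combine with x ≡ 1 (mod 23): write x = 30 + 59·t and require 30 + 59·t ≡ 1 (mod 23), i.e. 59·t ≡ 1 − 30 ≡ 17 (mod 23). Since 59^(−1) ≡ 16 (mod 23) (59 ≡ 13 (mod 23)), t ≡ 16·17 ≡ 19 (mod 23). So x ≡ 30 + 59·19 = 1151 (mod 1357).
Unique solution in [0, 1357): x = 1151.

Final answer: x ≡ 1151 (mod 1357); the representative in [0, 1357) is 1151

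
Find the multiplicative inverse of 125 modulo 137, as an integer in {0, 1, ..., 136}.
125^(−1) ≡ 57 (mod 137)

Apply the extended Euclidean algorithm to (137, 125), tracking rows (r, s, t) with s·137 + t·125 = r. Each division r_prev = q·r_cur + r_new produces the new row as (previous row) − q·(current row):
  row A: (137, 1, 0)   [1·137 + 0·125 = 137]
  row B: (125, 0, 1)   [0·137 + 1·125 = 125]
  137 = 1·125 + 12   → row C = row A − 1·row B = (12, 1, −1)   [check: 1·137 − 1·125 = 12]
  125 = 10·12 + 5   → row D = row B − 10·row C = (5, −10, 11)   [check: −10·137 + 11·125 = 5]
  12 = 2·5 + 2   → row E = row C − 2·row D = (2, 21, −23)   [check: 21·137 − 23·125 = 2]
  5 = 2·2 + 1   → row F = row D − 2·row E = (1, −52, 57)   [check: −52·137 + 57·125 = 1]
  2 = 2·1 + 0   → remainder 0, stop. gcd = 1 (last nonzero row F).
The gcd is 1, so 125 is invertible mod 137. The last nonzero row gives −52·137 + 57·125 = 1, so t = 57. So 125^(−1) ≡ 57 (mod 137). Verify: 125 · 57 = 7125 ≡ 1 (mod 137). ✓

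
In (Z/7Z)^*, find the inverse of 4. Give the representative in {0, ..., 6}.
Apply the extended Euclidean algorithm to (7, 4), tracking rows (r, s, t) with s·7 + t·4 = r. Each division r_prev = q·r_cur + r_new produces the new row as (previous row) − q·(current row):
  row A: (7, 1, 0)   [1·7 + 0·4 = 7]
  row B: (4, 0, 1)   [0·7 + 1·4 = 4]
  7 = 1·4 + 3   → row C = row A − 1·row B = (3, 1, −1)   [check: 1·7 − 1·4 = 3]
  4 = 1·3 + 1   → row D = row B − 1·row C = (1, −1, 2)   [check: −1·7 + 2·4 = 1]
  3 = 3·1 + 0   → remainder 0, stop. gcd = 1 (last nonzero row D).
The gcd is 1, so 4 is invertible mod 7. The last nonzero row gives −1·7 + 2·4 = 1, so t = 2. So 4^(−1) ≡ 2 (mod 7). Verify: 4 · 2 = 8 ≡ 1 (mod 7). ✓

Final answer: 4^(−1) ≡ 2 (mod 7)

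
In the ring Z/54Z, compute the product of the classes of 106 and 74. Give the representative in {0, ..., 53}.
14

Reduce the factors first: 106 ≡ 52, 74 ≡ 20 (mod 54), so 106 · 74 ≡ 52 · 20 (mod 54). 52 · 20 = 1040. Dividing by 54: 1040 = 19·54 + 14. So (106 · 74) mod 54 = 14.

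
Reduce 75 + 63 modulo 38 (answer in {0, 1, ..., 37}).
Reduce the summands first: 75 ≡ 37, 63 ≡ 25 (mod 38), so 75 + 63 ≡ 37 + 25 (mod 38). 37 + 25 = 62; 62 = 1·38 + 24, so (75 + 63) mod 38 = 24.

Final answer: 24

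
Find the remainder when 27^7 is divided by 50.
3

Use repeated squaring. Binary(7) = 111. Walk through the bits of the exponent 7 left-to-right: at each bit after the leading one, square the running value, then multiply by 27 if the bit is 1 (always reducing mod 50):
  bit 1 = 1 (leading): start with 27.
  bit 2 = 1: square 27^2 = 729 ≡ 29; bit is 1, so multiply 29·27 = 783 ≡ 33 (mod 50).
  bit 3 = 1: square 33^2 = 1089 ≡ 39; bit is 1, so multiply 39·27 = 1053 ≡ 3 (mod 50).
Final value: 27^7 ≡ 3 (mod 50).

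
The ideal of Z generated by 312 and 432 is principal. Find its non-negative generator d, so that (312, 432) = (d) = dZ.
(312, 432) = (24); d = 24

In the PID Z, (a, b) is generated by gcd(a, b). Compute gcd(432, 312) with the extended Euclidean algorithm, tracking rows (r, s, t) with s·432 + t·312 = r:
  row A: (432, 1, 0)   [1·432 + 0·312 = 432]
  row B: (312, 0, 1)   [0·432 + 1·312 = 312]
  432 = 1·312 + 120   → row C = row A − 1·row B = (120, 1, −1)   [check: 1·432 − 1·312 = 120]
  312 = 2·120 + 72   → row D = row B − 2·row C = (72, −2, 3)   [check: −2·432 + 3·312 = 72]
  120 = 1·72 + 48   → row E = row C − 1·row D = (48, 3, −4)   [check: 3·432 − 4·312 = 48]
  72 = 1·48 + 24   → row F = row D − 1·row E = (24, −5, 7)   [check: −5·432 + 7·312 = 24]
  48 = 2·24 + 0   → remainder 0, stop. gcd = 24 (last nonzero row F).
So gcd(312, 432) = 24, with Bézout identity −5·432 + 7·312 = 24. Containment (⊇): the Bézout identity exhibits 24 as an element of (312, 432), giving (24) ⊆ (312, 432). Containment (⊆): since 24 | 312 and 24 | 432 (312 = 24·13, 432 = 24·18), every Z-linear combination of 312 and 432 is divisible by 24, so (312, 432) ⊆ (24). Therefore (312, 432) = (24), d = 24.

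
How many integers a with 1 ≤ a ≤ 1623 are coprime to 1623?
1080

The number of a ∈ {1, ..., 1623} with gcd(a, 1623) = 1 is by definition Euler's totient φ(1623). φ is multiplicative, with φ(p^e) = p^e − p^(e−1). Factorise 1623 = 3 · 541. Then
  φ(1623) = (3 − 1) · (541 − 1) = 2 · 540 = 1080.
So there are 1080 such integers.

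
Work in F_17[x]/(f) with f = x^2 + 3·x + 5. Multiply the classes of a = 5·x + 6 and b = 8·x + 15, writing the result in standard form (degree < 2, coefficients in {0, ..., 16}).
a · b ≡ 3·x + 9 (mod f(x))

Multiply as integer polynomials: a · b = 40·x^2 + 123·x + 90. Reducing coefficients mod 17: a · b ≡ 6·x^2 + 4·x + 5. Now divide by f(x) = x^2 + 3·x + 5 in F_17[x], eliminating the leading term at each step:
  leading term 6·x^2: subtract (6)·f(x) = 6·x^2 + x + 13, leaving 3·x + 9 (coefficients mod 17)
The degree is now < 2, so this is the remainder. Hence a · b ≡ 3·x + 9 in F_17[x]/(f).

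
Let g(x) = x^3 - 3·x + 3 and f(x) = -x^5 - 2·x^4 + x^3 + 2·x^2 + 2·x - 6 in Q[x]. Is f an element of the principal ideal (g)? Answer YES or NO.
In Q[x] the ideal (g) consists of all multiples of g, so f ∈ (g) iff g | f, i.e. iff the remainder of f on division by g is 0. Divide f by g (g is monic, so eliminate the leading term of the running remainder at each step):
  leading term -x^5: subtract (-x^2)·g(x) = -x^5 + 3·x^3 - 3·x^2, leaving -2·x^4 - 2·x^3 + 5·x^2 + 2·x - 6
  leading term -2·x^4: subtract (-2·x)·g(x) = -2·x^4 + 6·x^2 - 6·x, leaving -2·x^3 - x^2 + 8·x - 6
  leading term -2·x^3: subtract (-2)·g(x) = -2·x^3 + 6·x - 6, leaving -x^2 + 2·x
The remainder r(x) = -x^2 + 2·x ≠ 0 (and deg r < deg g), so g ∤ f, i.e. f ∉ (g).

Final answer: NO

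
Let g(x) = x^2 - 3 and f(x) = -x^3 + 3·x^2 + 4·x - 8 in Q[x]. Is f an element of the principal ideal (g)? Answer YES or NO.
NO

In Q[x] the ideal (g) consists of all multiples of g, so f ∈ (g) iff g | f, i.e. iff the remainder of f on division by g is 0. Divide f by g (g is monic, so eliminate the leading term of the running remainder at each step):
  leading term -x^3: subtract (-x)·g(x) = -x^3 + 3·x, leaving 3·x^2 + x - 8
  leading term 3·x^2: subtract (3)·g(x) = 3·x^2 - 9, leaving x + 1
The remainder r(x) = x + 1 ≠ 0 (and deg r < deg g), so g ∤ f, i.e. f ∉ (g).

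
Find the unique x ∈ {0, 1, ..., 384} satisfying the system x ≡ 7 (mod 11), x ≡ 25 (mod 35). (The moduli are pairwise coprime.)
The moduli 11, 35 are pairwise coprime, so by the CRT there is a unique solution mod 11·35 = 385.
Solve by successive substitution. Start with x ≡ 7 (mod 11).
  Combine with x ≡ 25 (mod 35): write x = 7 + 11·t and require 7 + 11·t ≡ 25 (mod 35), i.e. 11·t ≡ 25 − 7 ≡ 18 (mod 35). Since 11^(−1) ≡ 16 (mod 35), t ≡ 16·18 ≡ 8 (mod 35). So x ≡ 7 + 11·8 = 95 (mod 385).
Unique solution in [0, 385): x = 95.

Final answer: x ≡ 95 (mod 385); the representative in [0, 385) is 95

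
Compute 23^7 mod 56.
23

Use repeated squaring. Binary(7) = 111. Walk through the bits of the exponent 7 left-to-right: at each bit after the leading one, square the running value, then multiply by 23 if the bit is 1 (always reducing mod 56):
  bit 1 = 1 (leading): start with 23.
  bit 2 = 1: square 23^2 = 529 ≡ 25; bit is 1, so multiply 25·23 = 575 ≡ 15 (mod 56).
  bit 3 = 1: square 15^2 = 225 ≡ 1; bit is 1, so multiply 1·23 = 23 (mod 56).
Final value: 23^7 ≡ 23 (mod 56).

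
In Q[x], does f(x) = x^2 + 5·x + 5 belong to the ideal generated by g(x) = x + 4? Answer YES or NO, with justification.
In Q[x] the ideal (g) consists of all multiples of g, so f ∈ (g) iff g | f, i.e. iff the remainder of f on division by g is 0. Divide f by g (g is monic, so eliminate the leading term of the running remainder at each step):
  leading term x^2: subtract (x)·g(x) = x^2 + 4·x, leaving x + 5
  leading term x: subtract (1)·g(x) = x + 4, leaving 1
The remainder r(x) = 1 ≠ 0 (and deg r < deg g), so g ∤ f, i.e. f ∉ (g).

Final answer: NO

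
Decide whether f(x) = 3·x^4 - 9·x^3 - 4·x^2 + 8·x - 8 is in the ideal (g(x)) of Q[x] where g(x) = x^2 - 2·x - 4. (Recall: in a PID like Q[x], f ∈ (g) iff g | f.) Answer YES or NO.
In Q[x] the ideal (g) consists of all multiples of g, so f ∈ (g) iff g | f, i.e. iff the remainder of f on division by g is 0. Divide f by g (g is monic, so eliminate the leading term of the running remainder at each step):
  leading term 3·x^4: subtract (3·x^2)·g(x) = 3·x^4 - 6·x^3 - 12·x^2, leaving -3·x^3 + 8·x^2 + 8·x - 8
  leading term -3·x^3: subtract (-3·x)·g(x) = -3·x^3 + 6·x^2 + 12·x, leaving 2·x^2 - 4·x - 8
  leading term 2·x^2: subtract (2)·g(x) = 2·x^2 - 4·x - 8, leaving 0
The remainder is 0, so f(x) = g(x) · h(x) with h(x) = 3·x^2 - 3·x + 2. Hence g | f, i.e. f ∈ (g).

Final answer: YES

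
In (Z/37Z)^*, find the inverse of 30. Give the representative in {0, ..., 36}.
30^(−1) ≡ 21 (mod 37)

Apply the extended Euclidean algorithm to (37, 30), tracking rows (r, s, t) with s·37 + t·30 = r. Each division r_prev = q·r_cur + r_new produces the new row as (previous row) − q·(current row):
  row A: (37, 1, 0)   [1·37 + 0·30 = 37]
  row B: (30, 0, 1)   [0·37 + 1·30 = 30]
  37 = 1·30 + 7   → row C = row A − 1·row B = (7, 1, −1)   [check: 1·37 − 1·30 = 7]
  30 = 4·7 + 2   → row D = row B − 4·row C = (2, −4, 5)   [check: −4·37 + 5·30 = 2]
  7 = 3·2 + 1   → row E = row C − 3·row D = (1, 13, −16)   [check: 13·37 − 16·30 = 1]
  2 = 2·1 + 0   → remainder 0, stop. gcd = 1 (last nonzero row E).
The gcd is 1, so 30 is invertible mod 37. The last nonzero row gives 13·37 − 16·30 = 1, so t = −16. So 30^(−1) ≡ −16 ≡ 21 (mod 37). Verify: 30 · 21 = 630 ≡ 1 (mod 37). ✓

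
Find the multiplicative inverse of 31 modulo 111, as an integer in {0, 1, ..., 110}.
31^(−1) ≡ 43 (mod 111)

Apply the extended Euclidean algorithm to (111, 31), tracking rows (r, s, t) with s·111 + t·31 = r. Each division r_prev = q·r_cur + r_new produces the new row as (previous row) − q·(current row):
  row A: (111, 1, 0)   [1·111 + 0·31 = 111]
  row B: (31, 0, 1)   [0·111 + 1·31 = 31]
  111 = 3·31 + 18   → row C = row A − 3·row B = (18, 1, −3)   [check: 1·111 − 3·31 = 18]
  31 = 1·18 + 13   → row D = row B − 1·row C = (13, −1, 4)   [check: −1·111 + 4·31 = 13]
  18 = 1·13 + 5   → row E = row C − 1·row D = (5, 2, −7)   [check: 2·111 − 7·31 = 5]
  13 = 2·5 + 3   → row F = row D − 2·row E = (3, −5, 18)   [check: −5·111 + 18·31 = 3]
  5 = 1·3 + 2   → row G = row E − 1·row F = (2, 7, −25)   [check: 7·111 − 25·31 = 2]
  3 = 1·2 + 1   → row H = row F − 1·row G = (1, −12, 43)   [check: −12·111 + 43·31 = 1]
  2 = 2·1 + 0   → remainder 0, stop. gcd = 1 (last nonzero row H).
The gcd is 1, so 31 is invertible mod 111. The last nonzero row gives −12·111 + 43·31 = 1, so t = 43. So 31^(−1) ≡ 43 (mod 111). Verify: 31 · 43 = 1333 ≡ 1 (mod 111). ✓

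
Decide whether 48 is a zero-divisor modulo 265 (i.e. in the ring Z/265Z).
NO

gcd(48, 265) = 1, so 48 is a unit in Z/265Z (it has a multiplicative inverse). A unit cannot be a zero-divisor: if 48·b ≡ 0 then multiplying both sides by 48^(−1) gives b ≡ 0. So 48 is not a zero-divisor.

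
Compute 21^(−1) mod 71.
Apply the extended Euclidean algorithm to (71, 21), tracking rows (r, s, t) with s·71 + t·21 = r. Each division r_prev = q·r_cur + r_new produces the new row as (previous row) − q·(current row):
  row A: (71, 1, 0)   [1·71 + 0·21 = 71]
  row B: (21, 0, 1)   [0·71 + 1·21 = 21]
  71 = 3·21 + 8   → row C = row A − 3·row B = (8, 1, −3)   [check: 1·71 − 3·21 = 8]
  21 = 2·8 + 5   → row D = row B − 2·row C = (5, −2, 7)   [check: −2·71 + 7·21 = 5]
  8 = 1·5 + 3   → row E = row C − 1·row D = (3, 3, −10)   [check: 3·71 − 10·21 = 3]
  5 = 1·3 + 2   → row F = row D − 1·row E = (2, −5, 17)   [check: −5·71 + 17·21 = 2]
  3 = 1·2 + 1   → row G = row E − 1·row F = (1, 8, −27)   [check: 8·71 − 27·21 = 1]
  2 = 2·1 + 0   → remainder 0, stop. gcd = 1 (last nonzero row G).
The gcd is 1, so 21 is invertible mod 71. The last nonzero row gives 8·71 − 27·21 = 1, so t = −27. So 21^(−1) ≡ −27 ≡ 44 (mod 71). Verify: 21 · 44 = 924 ≡ 1 (mod 71). ✓

Final answer: 21^(−1) ≡ 44 (mod 71)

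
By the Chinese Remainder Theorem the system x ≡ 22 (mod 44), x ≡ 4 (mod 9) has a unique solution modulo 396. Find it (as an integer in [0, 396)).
x ≡ 22 (mod 396); the representative in [0, 396) is 22

The moduli 44, 9 are pairwise coprime, so by the CRT there is a unique solution mod 44·9 = 396.
Solve by successive substitution. Start with x ≡ 22 (mod 44).
  Combine with x ≡ 4 (mod 9): write x = 22 + 44·t and require 22 + 44·t ≡ 4 (mod 9), i.e. 44·t ≡ 4 − 22 ≡ 0 (mod 9). Since 44^(−1) ≡ 8 (mod 9) (44 ≡ 8 (mod 9)), t ≡ 8·0 ≡ 0 (mod 9). So x ≡ 22 + 44·0 = 22 (mod 396).
Unique solution in [0, 396): x = 22.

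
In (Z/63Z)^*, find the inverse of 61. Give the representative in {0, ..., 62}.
Apply the extended Euclidean algorithm to (63, 61), tracking rows (r, s, t) with s·63 + t·61 = r. Each division r_prev = q·r_cur + r_new produces the new row as (previous row) − q·(current row):
  row A: (63, 1, 0)   [1·63 + 0·61 = 63]
  row B: (61, 0, 1)   [0·63 + 1·61 = 61]
  63 = 1·61 + 2   → row C = row A − 1·row B = (2, 1, −1)   [check: 1·63 − 1·61 = 2]
  61 = 30·2 + 1   → row D = row B − 30·row C = (1, −30, 31)   [check: −30·63 + 31·61 = 1]
  2 = 2·1 + 0   → remainder 0, stop. gcd = 1 (last nonzero row D).
The gcd is 1, so 61 is invertible mod 63. The last nonzero row gives −30·63 + 31·61 = 1, so t = 31. So 61^(−1) ≡ 31 (mod 63). Verify: 61 · 31 = 1891 ≡ 1 (mod 63). ✓

Final answer: 61^(−1) ≡ 31 (mod 63)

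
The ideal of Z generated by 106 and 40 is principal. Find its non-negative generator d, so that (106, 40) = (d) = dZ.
(106, 40) = (2); d = 2

In the PID Z, (a, b) is generated by gcd(a, b). Compute gcd(106, 40) with the extended Euclidean algorithm, tracking rows (r, s, t) with s·106 + t·40 = r:
  row A: (106, 1, 0)   [1·106 + 0·40 = 106]
  row B: (40, 0, 1)   [0·106 + 1·40 = 40]
  106 = 2·40 + 26   → row C = row A − 2·row B = (26, 1, −2)   [check: 1·106 − 2·40 = 26]
  40 = 1·26 + 14   → row D = row B − 1·row C = (14, −1, 3)   [check: −1·106 + 3·40 = 14]
  26 = 1·14 + 12   → row E = row C − 1·row D = (12, 2, −5)   [check: 2·106 − 5·40 = 12]
  14 = 1·12 + 2   → row F = row D − 1·row E = (2, −3, 8)   [check: −3·106 + 8·40 = 2]
  12 = 6·2 + 0   → remainder 0, stop. gcd = 2 (last nonzero row F).
So gcd(106, 40) = 2, with Bézout identity −3·106 + 8·40 = 2. Containment (⊇): the Bézout identity exhibits 2 as an element of (106, 40), giving (2) ⊆ (106, 40). Containment (⊆): since 2 | 106 and 2 | 40 (106 = 2·53, 40 = 2·20), every Z-linear combination of 106 and 40 is divisible by 2, so (106, 40) ⊆ (2). Therefore (106, 40) = (2), d = 2.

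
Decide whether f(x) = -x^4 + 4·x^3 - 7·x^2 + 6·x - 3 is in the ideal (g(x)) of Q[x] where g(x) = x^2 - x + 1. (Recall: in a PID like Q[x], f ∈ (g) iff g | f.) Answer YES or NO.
YES

In Q[x] the ideal (g) consists of all multiples of g, so f ∈ (g) iff g | f, i.e. iff the remainder of f on division by g is 0. Divide f by g (g is monic, so eliminate the leading term of the running remainder at each step):
  leading term -x^4: subtract (-x^2)·g(x) = -x^4 + x^3 - x^2, leaving 3·x^3 - 6·x^2 + 6·x - 3
  leading term 3·x^3: subtract (3·x)·g(x) = 3·x^3 - 3·x^2 + 3·x, leaving -3·x^2 + 3·x - 3
  leading term -3·x^2: subtract (-3)·g(x) = -3·x^2 + 3·x - 3, leaving 0
The remainder is 0, so f(x) = g(x) · h(x) with h(x) = -x^2 + 3·x - 3. Hence g | f, i.e. f ∈ (g).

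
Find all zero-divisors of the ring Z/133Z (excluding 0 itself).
An element a ∈ Z/133Z (with a ≠ 0) is a zero-divisor iff gcd(a, 133) > 1 (because a is a unit precisely when gcd(a, n) = 1, and in Z/nZ every nonzero, non-unit element is a zero-divisor). Scan a = 1, ..., 132 and keep those with gcd(a, 133) > 1:
  gcd(7, 133) = 7, gcd(14, 133) = 7, gcd(19, 133) = 19, gcd(21, 133) = 7, gcd(28, 133) = 7, gcd(35, 133) = 7, gcd(38, 133) = 19, gcd(42, 133) = 7, gcd(49, 133) = 7, gcd(56, 133) = 7, gcd(57, 133) = 19, gcd(63, 133) = 7, gcd(70, 133) = 7, gcd(76, 133) = 19, gcd(77, 133) = 7, gcd(84, 133) = 7, gcd(91, 133) = 7, gcd(95, 133) = 19, gcd(98, 133) = 7, gcd(105, 133) = 7, gcd(112, 133) = 7, gcd(114, 133) = 19, gcd(119, 133) = 7, gcd(126, 133) = 7.
All other a ∈ {1, ..., 132} have gcd(a, 133) = 1 and are units. So the nonzero zero-divisors are exactly the 24 values of a appearing in this scan.

Final answer: nonzero zero-divisors of Z/133Z = {7, 14, 19, 21, 28, 35, 38, 42, 49, 56, 57, 63, 70, 76, 77, 84, 91, 95, 98, 105, 112, 114, 119, 126}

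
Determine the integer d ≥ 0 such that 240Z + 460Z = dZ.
(240, 460) = (20); d = 20

In the PID Z, (a, b) is generated by gcd(a, b). Compute gcd(460, 240) with the extended Euclidean algorithm, tracking rows (r, s, t) with s·460 + t·240 = r:
  row A: (460, 1, 0)   [1·460 + 0·240 = 460]
  row B: (240, 0, 1)   [0·460 + 1·240 = 240]
  460 = 1·240 + 220   → row C = row A − 1·row B = (220, 1, −1)   [check: 1·460 − 1·240 = 220]
  240 = 1·220 + 20   → row D = row B − 1·row C = (20, −1, 2)   [check: −1·460 + 2·240 = 20]
  220 = 11·20 + 0   → remainder 0, stop. gcd = 20 (last nonzero row D).
So gcd(240, 460) = 20, with Bézout identity −1·460 + 2·240 = 20. Containment (⊇): the Bézout identity exhibits 20 as an element of (240, 460), giving (20) ⊆ (240, 460). Containment (⊆): since 20 | 240 and 20 | 460 (240 = 20·12, 460 = 20·23), every Z-linear combination of 240 and 460 is divisible by 20, so (240, 460) ⊆ (20). Therefore (240, 460) = (20), d = 20.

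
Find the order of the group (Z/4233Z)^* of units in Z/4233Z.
|(Z/4233Z)^*| = 2624

(Z/4233Z)^* consists of the classes a with gcd(a, 4233) = 1, so its order is φ(4233). φ is multiplicative, with φ(p^e) = p^e − p^(e−1). Factorise 4233 = 3 · 17 · 83. Then
  φ(4233) = (3 − 1) · (17 − 1) · (83 − 1) = 2 · 16 · 82 = 2624.
Thus |(Z/4233Z)^*| = 2624.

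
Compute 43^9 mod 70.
Use repeated squaring. Binary(9) = 1001. Walk through the bits of the exponent 9 left-to-right: at each bit after the leading one, square the running value, then multiply by 43 if the bit is 1 (always reducing mod 70):
  bit 1 = 1 (leading): start with 43.
  bit 2 = 0: square 43^2 = 1849 ≡ 29 (mod 70).
  bit 3 = 0: square 29^2 = 841 ≡ 1 (mod 70).
  bit 4 = 1: square 1^2 = 1; bit is 1, so multiply 1·43 = 43 (mod 70).
Final value: 43^9 ≡ 43 (mod 70).

Final answer: 43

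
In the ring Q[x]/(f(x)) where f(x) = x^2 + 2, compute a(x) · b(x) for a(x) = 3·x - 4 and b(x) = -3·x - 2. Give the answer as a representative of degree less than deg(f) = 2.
a · b ≡ 6·x + 26 (mod f(x))

First multiply in Q[x] without reducing: a · b = -9·x^2 + 6·x + 8. Now divide by f(x) = x^2 + 2, eliminating the leading term at each step:
  leading term -9·x^2: subtract (-9)·f(x) = -9·x^2 - 18, leaving 6·x + 26
The degree is now < 2, so this is the remainder. Hence a · b ≡ 6·x + 26 in Q[x]/(f).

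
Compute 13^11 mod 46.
Use repeated squaring. Binary(11) = 1011. Walk through the bits of the exponent 11 left-to-right: at each bit after the leading one, square the running value, then multiply by 13 if the bit is 1 (always reducing mod 46):
  bit 1 = 1 (leading): start with 13.
  bit 2 = 0: square 13^2 = 169 ≡ 31 (mod 46).
  bit 3 = 1: square 31^2 = 961 ≡ 41; bit is 1, so multiply 41·13 = 533 ≡ 27 (mod 46).
  bit 4 = 1: square 27^2 = 729 ≡ 39; bit is 1, so multiply 39·13 = 507 ≡ 1 (mod 46).
Final value: 13^11 ≡ 1 (mod 46).

Final answer: 1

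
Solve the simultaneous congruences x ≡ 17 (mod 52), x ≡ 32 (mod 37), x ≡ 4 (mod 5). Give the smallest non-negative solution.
x ≡ 69 (mod 9620); the representative in [0, 9620) is 69

The moduli 52, 37, 5 are pairwise coprime, so by the CRT there is a unique solution mod 52·37·5 = 9620.
Solve by successive substitution. Start with x ≡ 17 (mod 52).
  Combine with x ≡ 32 (mod 37): write x = 17 + 52·t and require 17 + 52·t ≡ 32 (mod 37), i.e. 52·t ≡ 32 − 17 ≡ 15 (mod 37). Since 52^(−1) ≡ 5 (mod 37) (52 ≡ 15 (mod 37)), t ≡ 5·15 ≡ 1 (mod 37). So x ≡ 17 + 52·1 = 69 (mod 1924).
  Combine with x ≡ 4 (mod 5): write x = 69 + 1924·t and require 69 + 1924·t ≡ 4 (mod 5), i.e. 1924·t ≡ 4 − 69 ≡ 0 (mod 5). Since 1924^(−1) ≡ 4 (mod 5) (1924 ≡ 4 (mod 5)), t ≡ 4·0 ≡ 0 (mod 5). So x ≡ 69 + 1924·0 = 69 (mod 9620).
Unique solution in [0, 9620): x = 69.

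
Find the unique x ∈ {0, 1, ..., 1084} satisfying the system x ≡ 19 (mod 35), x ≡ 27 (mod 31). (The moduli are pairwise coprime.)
x ≡ 89 (mod 1085); the representative in [0, 1085) is 89

The moduli 35, 31 are pairwise coprime, so by the CRT there is a unique solution mod 35·31 = 1085.
Solve by successive substitution. Start with x ≡ 19 (mod 35).
  Combine with x ≡ 27 (mod 31): write x = 19 + 35·t and require 19 + 35·t ≡ 27 (mod 31), i.e. 35·t ≡ 27 − 19 ≡ 8 (mod 31). Since 35^(−1) ≡ 8 (mod 31) (35 ≡ 4 (mod 31)), t ≡ 8·8 ≡ 2 (mod 31). So x ≡ 19 + 35·2 = 89 (mod 1085).
Unique solution in [0, 1085): x = 89.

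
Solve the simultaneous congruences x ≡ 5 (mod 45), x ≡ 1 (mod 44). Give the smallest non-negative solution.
The moduli 45, 44 are pairwise coprime, so by the CRT there is a unique solution mod 45·44 = 1980.
Solve by successive substitution. Start with x ≡ 5 (mod 45).
  Combine with x ≡ 1 (mod 44): write x = 5 + 45·t and require 5 + 45·t ≡ 1 (mod 44), i.e. 45·t ≡ 1 − 5 ≡ 40 (mod 44). Since 45^(−1) ≡ 1 (mod 44) (45 ≡ 1 (mod 44)), t ≡ 1·40 ≡ 40 (mod 44). So x ≡ 5 + 45·40 = 1805 (mod 1980).
Unique solution in [0, 1980): x = 1805.

Final answer: x ≡ 1805 (mod 1980); the representative in [0, 1980) is 1805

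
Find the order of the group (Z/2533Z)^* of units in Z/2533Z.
|(Z/2533Z)^*| = 2368

(Z/2533Z)^* consists of the classes a with gcd(a, 2533) = 1, so its order is φ(2533). φ is multiplicative, with φ(p^e) = p^e − p^(e−1). Factorise 2533 = 17 · 149. Then
  φ(2533) = (17 − 1) · (149 − 1) = 16 · 148 = 2368.
Thus |(Z/2533Z)^*| = 2368.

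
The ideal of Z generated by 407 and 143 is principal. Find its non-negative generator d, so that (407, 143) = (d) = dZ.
In the PID Z, (a, b) is generated by gcd(a, b). Compute gcd(407, 143) with the extended Euclidean algorithm, tracking rows (r, s, t) with s·407 + t·143 = r:
  row A: (407, 1, 0)   [1·407 + 0·143 = 407]
  row B: (143, 0, 1)   [0·407 + 1·143 = 143]
  407 = 2·143 + 121   → row C = row A − 2·row B = (121, 1, −2)   [check: 1·407 − 2·143 = 121]
  143 = 1·121 + 22   → row D = row B − 1·row C = (22, −1, 3)   [check: −1·407 + 3·143 = 22]
  121 = 5·22 + 11   → row E = row C − 5·row D = (11, 6, −17)   [check: 6·407 − 17·143 = 11]
  22 = 2·11 + 0   → remainder 0, stop. gcd = 11 (last nonzero row E).
So gcd(407, 143) = 11, with Bézout identity 6·407 − 17·143 = 11. Containment (⊇): the Bézout identity exhibits 11 as an element of (407, 143), giving (11) ⊆ (407, 143). Containment (⊆): since 11 | 407 and 11 | 143 (407 = 11·37, 143 = 11·13), every Z-linear combination of 407 and 143 is divisible by 11, so (407, 143) ⊆ (11). Therefore (407, 143) = (11), d = 11.

Final answer: (407, 143) = (11); d = 11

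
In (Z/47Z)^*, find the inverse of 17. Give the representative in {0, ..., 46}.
17^(−1) ≡ 36 (mod 47)

Apply the extended Euclidean algorithm to (47, 17), tracking rows (r, s, t) with s·47 + t·17 = r. Each division r_prev = q·r_cur + r_new produces the new row as (previous row) − q·(current row):
  row A: (47, 1, 0)   [1·47 + 0·17 = 47]
  row B: (17, 0, 1)   [0·47 + 1·17 = 17]
  47 = 2·17 + 13   → row C = row A − 2·row B = (13, 1, −2)   [check: 1·47 − 2·17 = 13]
  17 = 1·13 + 4   → row D = row B − 1·row C = (4, −1, 3)   [check: −1·47 + 3·17 = 4]
  13 = 3·4 + 1   → row E = row C − 3·row D = (1, 4, −11)   [check: 4·47 − 11·17 = 1]
  4 = 4·1 + 0   → remainder 0, stop. gcd = 1 (last nonzero row E).
The gcd is 1, so 17 is invertible mod 47. The last nonzero row gives 4·47 − 11·17 = 1, so t = −11. So 17^(−1) ≡ −11 ≡ 36 (mod 47). Verify: 17 · 36 = 612 ≡ 1 (mod 47). ✓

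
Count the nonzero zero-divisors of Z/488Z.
Z/488Z has 247 nonzero zero-divisors

In Z/488Z each nonzero element is either a unit (gcd with 488 is 1) or a zero-divisor (gcd > 1). The number of units is φ(488): factorise 488 = 2^3 · 61, so φ(488) = (2^3 − 2^2) · (61 − 1) = 4 · 60 = 240. The nonzero elements number 488 − 1 = 487. Hence the nonzero zero-divisors number 487 − 240 = 247.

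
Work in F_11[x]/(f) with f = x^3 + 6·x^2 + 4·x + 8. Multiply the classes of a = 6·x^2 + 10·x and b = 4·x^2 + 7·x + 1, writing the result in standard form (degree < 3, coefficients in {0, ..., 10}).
a · b ≡ 1 (mod f(x))

Multiply as integer polynomials: a · b = 24·x^4 + 82·x^3 + 76·x^2 + 10·x. Reducing coefficients mod 11: a · b ≡ 2·x^4 + 5·x^3 + 10·x^2 + 10·x. Now divide by f(x) = x^3 + 6·x^2 + 4·x + 8 in F_11[x], eliminating the leading term at each step:
  leading term 2·x^4: subtract (2·x)·f(x) = 2·x^4 + x^3 + 8·x^2 + 5·x, leaving 4·x^3 + 2·x^2 + 5·x (coefficients mod 11)
  leading term 4·x^3: subtract (4)·f(x) = 4·x^3 + 2·x^2 + 5·x + 10, leaving 1 (coefficients mod 11)
The degree is now < 3, so this is the remainder. Hence a · b ≡ 1 in F_11[x]/(f).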